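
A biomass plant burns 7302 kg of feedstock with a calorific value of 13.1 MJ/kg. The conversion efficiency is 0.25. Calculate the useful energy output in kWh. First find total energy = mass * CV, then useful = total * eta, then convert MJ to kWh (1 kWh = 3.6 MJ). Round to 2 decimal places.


Total energy = mass * CV = 7302 * 13.1 = 95656.2 MJ
Useful energy = total * eta = 95656.2 * 0.25 = 23914.05 MJ
Convert to kWh: 23914.05 / 3.6
Useful energy = 6642.79 kWh

6642.79


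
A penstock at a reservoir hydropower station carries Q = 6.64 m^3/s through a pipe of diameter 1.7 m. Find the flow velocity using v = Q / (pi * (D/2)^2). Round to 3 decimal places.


Compute pipe cross-sectional area:
  A = pi * (D/2)^2 = pi * (1.7/2)^2 = 2.2698 m^2
Calculate velocity:
  v = Q / A = 6.64 / 2.2698
  v = 2.925 m/s

2.925


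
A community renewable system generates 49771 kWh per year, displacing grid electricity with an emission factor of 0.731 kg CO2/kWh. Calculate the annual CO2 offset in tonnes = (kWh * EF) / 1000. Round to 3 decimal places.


CO2 offset in kg = generation * emission_factor
CO2 offset = 49771 * 0.731 = 36382.6 kg
Convert to tonnes:
  CO2 offset = 36382.6 / 1000 = 36.383 tonnes

36.383


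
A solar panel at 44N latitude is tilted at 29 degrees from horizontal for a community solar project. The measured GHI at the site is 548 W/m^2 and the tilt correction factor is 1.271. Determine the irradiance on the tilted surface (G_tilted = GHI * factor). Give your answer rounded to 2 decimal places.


Identify the given values:
  GHI = 548 W/m^2, tilt correction factor = 1.271
Apply the formula G_tilted = GHI * factor:
  G_tilted = 548 * 1.271
  G_tilted = 696.51 W/m^2

696.51


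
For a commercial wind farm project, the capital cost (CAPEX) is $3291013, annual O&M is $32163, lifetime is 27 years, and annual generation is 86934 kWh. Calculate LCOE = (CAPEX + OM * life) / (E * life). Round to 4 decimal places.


Total cost = CAPEX + OM * lifetime = 3291013 + 32163 * 27 = 3291013 + 868401 = 4159414
Total generation = annual * lifetime = 86934 * 27 = 2347218 kWh
LCOE = 4159414 / 2347218
LCOE = 1.7721 $/kWh

1.7721


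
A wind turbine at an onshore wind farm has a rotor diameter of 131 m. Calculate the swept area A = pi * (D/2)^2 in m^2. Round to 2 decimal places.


Compute the rotor radius:
  r = D / 2 = 131 / 2 = 65.5 m
Calculate swept area:
  A = pi * r^2 = pi * 65.5^2
  A = 13478.22 m^2

13478.22


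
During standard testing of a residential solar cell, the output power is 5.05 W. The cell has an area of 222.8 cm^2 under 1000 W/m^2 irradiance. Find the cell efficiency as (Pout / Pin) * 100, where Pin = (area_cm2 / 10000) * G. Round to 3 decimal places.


First compute the input power:
  Pin = area_cm2 / 10000 * G = 222.8 / 10000 * 1000 = 22.28 W
Then compute efficiency:
  Efficiency = (Pout / Pin) * 100 = (5.05 / 22.28) * 100
  Efficiency = 22.666%

22.666


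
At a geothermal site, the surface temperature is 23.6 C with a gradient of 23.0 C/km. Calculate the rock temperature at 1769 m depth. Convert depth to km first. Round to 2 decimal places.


Convert depth to km: 1769 / 1000 = 1.769 km
Temperature increase = gradient * depth_km = 23.0 * 1.769 = 40.69 C
Temperature at depth = T_surface + delta_T = 23.6 + 40.69
T = 64.29 C

64.29


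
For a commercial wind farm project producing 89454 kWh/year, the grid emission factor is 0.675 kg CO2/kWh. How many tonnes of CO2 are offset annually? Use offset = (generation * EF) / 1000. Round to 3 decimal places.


CO2 offset in kg = generation * emission_factor
CO2 offset = 89454 * 0.675 = 60381.45 kg
Convert to tonnes:
  CO2 offset = 60381.45 / 1000 = 60.381 tonnes

60.381


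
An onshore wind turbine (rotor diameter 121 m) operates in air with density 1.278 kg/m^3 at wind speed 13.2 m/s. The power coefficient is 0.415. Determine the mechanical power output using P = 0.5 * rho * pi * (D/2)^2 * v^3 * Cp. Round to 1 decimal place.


Step 1 -- Compute swept area:
  A = pi * (D/2)^2 = pi * (121/2)^2 = 11499.01 m^2
Step 2 -- Apply wind power equation:
  P = 0.5 * rho * A * v^3 * Cp
  v^3 = 13.2^3 = 2299.968
  P = 0.5 * 1.278 * 11499.01 * 2299.968 * 0.415
  P = 7013444.6 W

7013444.6


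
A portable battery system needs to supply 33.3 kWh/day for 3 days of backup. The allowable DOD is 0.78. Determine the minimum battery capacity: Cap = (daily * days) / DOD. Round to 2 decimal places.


Total energy needed = daily * days = 33.3 * 3 = 99.9 kWh
Account for depth of discharge:
  Cap = total_energy / DOD = 99.9 / 0.78
  Cap = 128.08 kWh

128.08


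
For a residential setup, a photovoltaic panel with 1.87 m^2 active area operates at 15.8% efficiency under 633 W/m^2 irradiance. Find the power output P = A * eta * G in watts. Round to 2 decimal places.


Use the solar power formula P = A * eta * G.
Given: A = 1.87 m^2, eta = 0.158, G = 633 W/m^2
P = 1.87 * 0.158 * 633
P = 187.03 W

187.03


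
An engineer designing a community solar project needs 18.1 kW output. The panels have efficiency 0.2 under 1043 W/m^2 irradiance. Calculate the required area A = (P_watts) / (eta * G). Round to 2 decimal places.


Convert target power to watts: P = 18.1 * 1000 = 18100.0 W
Compute denominator: eta * G = 0.2 * 1043 = 208.6
Required area A = P / (eta * G) = 18100.0 / 208.6
A = 86.77 m^2

86.77


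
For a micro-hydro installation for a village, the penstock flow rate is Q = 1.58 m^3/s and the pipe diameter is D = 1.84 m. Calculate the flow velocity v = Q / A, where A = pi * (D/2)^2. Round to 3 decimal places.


Compute pipe cross-sectional area:
  A = pi * (D/2)^2 = pi * (1.84/2)^2 = 2.659 m^2
Calculate velocity:
  v = Q / A = 1.58 / 2.659
  v = 0.594 m/s

0.594


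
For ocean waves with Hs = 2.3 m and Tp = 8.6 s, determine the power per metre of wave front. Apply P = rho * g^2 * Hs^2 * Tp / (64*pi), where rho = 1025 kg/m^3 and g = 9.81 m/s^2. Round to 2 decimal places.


Apply wave power formula:
  g^2 = 9.81^2 = 96.2361
  Hs^2 = 2.3^2 = 5.29
  Numerator = rho * g^2 * Hs^2 * Tp = 1025 * 96.2361 * 5.29 * 8.6 = 4487619.26
  Denominator = 64 * pi = 201.0619
  P = 4487619.26 / 201.0619 = 22319.59 W/m

22319.59


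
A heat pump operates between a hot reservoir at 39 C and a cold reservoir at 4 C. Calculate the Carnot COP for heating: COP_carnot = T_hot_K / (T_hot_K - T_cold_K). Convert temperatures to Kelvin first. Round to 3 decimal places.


Convert to Kelvin:
  T_hot = 39 + 273.15 = 312.15 K
  T_cold = 4 + 273.15 = 277.15 K
Apply Carnot COP formula:
  COP = T_hot_K / (T_hot_K - T_cold_K) = 312.15 / 35.0
  COP = 8.919

8.919


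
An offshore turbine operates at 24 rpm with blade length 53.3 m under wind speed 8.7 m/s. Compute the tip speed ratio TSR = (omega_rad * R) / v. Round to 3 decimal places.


Convert rotational speed to rad/s:
  omega = 24 * 2 * pi / 60 = 2.5133 rad/s
Compute tip speed:
  v_tip = omega * R = 2.5133 * 53.3 = 133.958 m/s
Tip speed ratio:
  TSR = v_tip / v_wind = 133.958 / 8.7 = 15.397

15.397


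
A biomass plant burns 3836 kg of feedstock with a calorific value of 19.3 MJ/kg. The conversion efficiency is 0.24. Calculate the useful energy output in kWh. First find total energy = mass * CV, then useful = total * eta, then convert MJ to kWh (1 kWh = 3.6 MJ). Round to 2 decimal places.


Total energy = mass * CV = 3836 * 19.3 = 74034.8 MJ
Useful energy = total * eta = 74034.8 * 0.24 = 17768.35 MJ
Convert to kWh: 17768.35 / 3.6
Useful energy = 4935.65 kWh

4935.65


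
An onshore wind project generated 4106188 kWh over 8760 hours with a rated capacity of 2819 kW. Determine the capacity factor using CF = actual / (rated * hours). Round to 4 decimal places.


Capacity factor = actual output / maximum possible output
Maximum possible = rated * hours = 2819 * 8760 = 24694440 kWh
CF = 4106188 / 24694440
CF = 0.1663

0.1663


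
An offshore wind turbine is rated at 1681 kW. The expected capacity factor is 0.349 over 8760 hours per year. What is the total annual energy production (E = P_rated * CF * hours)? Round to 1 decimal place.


Annual energy = rated_kW * capacity_factor * hours_per_year
Given: P_rated = 1681 kW, CF = 0.349, hours = 8760
E = 1681 * 0.349 * 8760
E = 5139220.4 kWh

5139220.4


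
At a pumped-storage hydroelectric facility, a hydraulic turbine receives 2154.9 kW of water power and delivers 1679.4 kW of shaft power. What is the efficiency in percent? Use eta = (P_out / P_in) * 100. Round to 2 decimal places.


Turbine efficiency = (output power / input power) * 100
eta = (1679.4 / 2154.9) * 100
eta = 77.93%

77.93


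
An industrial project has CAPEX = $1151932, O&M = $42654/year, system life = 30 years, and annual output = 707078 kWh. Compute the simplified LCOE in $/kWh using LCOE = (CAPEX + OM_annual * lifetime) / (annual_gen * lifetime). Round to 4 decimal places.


Total cost = CAPEX + OM * lifetime = 1151932 + 42654 * 30 = 1151932 + 1279620 = 2431552
Total generation = annual * lifetime = 707078 * 30 = 21212340 kWh
LCOE = 2431552 / 21212340
LCOE = 0.1146 $/kWh

0.1146


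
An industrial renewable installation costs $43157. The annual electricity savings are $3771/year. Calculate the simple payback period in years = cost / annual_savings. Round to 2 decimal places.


Simple payback period = initial cost / annual savings
Payback = 43157 / 3771
Payback = 11.44 years

11.44


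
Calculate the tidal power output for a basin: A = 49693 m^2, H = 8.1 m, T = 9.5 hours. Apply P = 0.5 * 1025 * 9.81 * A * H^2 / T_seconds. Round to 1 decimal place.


Convert period to seconds: T = 9.5 * 3600 = 34200.0 s
H^2 = 8.1^2 = 65.61
P = 0.5 * rho * g * A * H^2 / T
P = 0.5 * 1025 * 9.81 * 49693 * 65.61 / 34200.0
P = 479294.0 W

479294.0


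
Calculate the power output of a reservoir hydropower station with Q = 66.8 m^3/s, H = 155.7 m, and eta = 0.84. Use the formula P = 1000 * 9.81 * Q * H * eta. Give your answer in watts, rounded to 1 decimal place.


Apply the hydropower formula P = rho * g * Q * H * eta
rho * g = 1000 * 9.81 = 9810.0
P = 9810.0 * 66.8 * 155.7 * 0.84
P = 85706422.7 W

85706422.7


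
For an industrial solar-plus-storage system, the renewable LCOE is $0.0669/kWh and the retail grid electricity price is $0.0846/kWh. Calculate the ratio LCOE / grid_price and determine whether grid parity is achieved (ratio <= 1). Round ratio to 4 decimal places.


Compare LCOE to grid price:
  LCOE = $0.0669/kWh, Grid price = $0.0846/kWh
  Ratio = LCOE / grid_price = 0.0669 / 0.0846 = 0.7908
  Grid parity achieved (ratio <= 1)? yes

0.7908


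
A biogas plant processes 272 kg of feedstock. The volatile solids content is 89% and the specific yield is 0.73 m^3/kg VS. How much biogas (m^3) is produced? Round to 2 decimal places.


Compute volatile solids:
  VS = mass * VS_fraction = 272 * 0.89 = 242.08 kg
Calculate biogas volume:
  Biogas = VS * specific_yield = 242.08 * 0.73
  Biogas = 176.72 m^3

176.72


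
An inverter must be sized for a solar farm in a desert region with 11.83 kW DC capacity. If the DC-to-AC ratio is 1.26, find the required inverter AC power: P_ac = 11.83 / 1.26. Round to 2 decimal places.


The inverter AC capacity is determined by the DC/AC ratio.
Given: P_dc = 11.83 kW, DC/AC ratio = 1.26
P_ac = P_dc / ratio = 11.83 / 1.26
P_ac = 9.39 kW

9.39


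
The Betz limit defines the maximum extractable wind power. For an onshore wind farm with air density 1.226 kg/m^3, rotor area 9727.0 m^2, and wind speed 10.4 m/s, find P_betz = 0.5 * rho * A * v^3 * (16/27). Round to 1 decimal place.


The Betz coefficient Cp_max = 16/27 = 0.5926
v^3 = 10.4^3 = 1124.864
P_betz = 0.5 * rho * A * v^3 * Cp_max
P_betz = 0.5 * 1.226 * 9727.0 * 1124.864 * 0.5926
P_betz = 3974620.1 W

3974620.1


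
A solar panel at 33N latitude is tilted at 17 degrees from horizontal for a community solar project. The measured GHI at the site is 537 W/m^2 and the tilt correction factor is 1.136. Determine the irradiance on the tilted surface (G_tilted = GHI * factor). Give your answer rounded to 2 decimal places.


Identify the given values:
  GHI = 537 W/m^2, tilt correction factor = 1.136
Apply the formula G_tilted = GHI * factor:
  G_tilted = 537 * 1.136
  G_tilted = 610.03 W/m^2

610.03


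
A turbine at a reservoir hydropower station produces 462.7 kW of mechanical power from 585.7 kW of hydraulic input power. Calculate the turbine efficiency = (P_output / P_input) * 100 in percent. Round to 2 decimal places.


Turbine efficiency = (output power / input power) * 100
eta = (462.7 / 585.7) * 100
eta = 79.00%

79.00


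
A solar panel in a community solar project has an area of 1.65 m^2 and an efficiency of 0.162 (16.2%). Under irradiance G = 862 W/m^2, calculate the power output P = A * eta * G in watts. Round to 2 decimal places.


Use the solar power formula P = A * eta * G.
Given: A = 1.65 m^2, eta = 0.162, G = 862 W/m^2
P = 1.65 * 0.162 * 862
P = 230.41 W

230.41


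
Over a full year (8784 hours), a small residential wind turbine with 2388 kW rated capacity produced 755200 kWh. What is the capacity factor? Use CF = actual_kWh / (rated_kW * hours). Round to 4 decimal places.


Capacity factor = actual output / maximum possible output
Maximum possible = rated * hours = 2388 * 8784 = 20976192 kWh
CF = 755200 / 20976192
CF = 0.0360

0.0360


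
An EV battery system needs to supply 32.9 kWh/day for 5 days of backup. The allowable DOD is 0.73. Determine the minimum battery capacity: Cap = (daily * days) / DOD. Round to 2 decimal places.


Total energy needed = daily * days = 32.9 * 5 = 164.5 kWh
Account for depth of discharge:
  Cap = total_energy / DOD = 164.5 / 0.73
  Cap = 225.34 kWh

225.34


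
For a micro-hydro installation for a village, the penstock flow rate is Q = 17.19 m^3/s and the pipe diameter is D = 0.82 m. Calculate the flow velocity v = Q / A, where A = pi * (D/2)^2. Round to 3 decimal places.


Compute pipe cross-sectional area:
  A = pi * (D/2)^2 = pi * (0.82/2)^2 = 0.5281 m^2
Calculate velocity:
  v = Q / A = 17.19 / 0.5281
  v = 32.551 m/s

32.551


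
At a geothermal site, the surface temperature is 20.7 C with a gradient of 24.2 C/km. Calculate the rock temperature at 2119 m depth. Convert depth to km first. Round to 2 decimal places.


Convert depth to km: 2119 / 1000 = 2.119 km
Temperature increase = gradient * depth_km = 24.2 * 2.119 = 51.28 C
Temperature at depth = T_surface + delta_T = 20.7 + 51.28
T = 71.98 C

71.98


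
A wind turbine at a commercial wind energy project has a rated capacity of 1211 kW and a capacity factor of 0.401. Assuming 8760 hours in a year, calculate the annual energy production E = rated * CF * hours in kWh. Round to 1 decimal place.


Annual energy = rated_kW * capacity_factor * hours_per_year
Given: P_rated = 1211 kW, CF = 0.401, hours = 8760
E = 1211 * 0.401 * 8760
E = 4253952.4 kWh

4253952.4


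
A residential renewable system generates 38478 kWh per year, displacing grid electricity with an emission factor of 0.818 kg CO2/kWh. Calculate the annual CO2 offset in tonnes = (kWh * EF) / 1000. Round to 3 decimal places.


CO2 offset in kg = generation * emission_factor
CO2 offset = 38478 * 0.818 = 31475.0 kg
Convert to tonnes:
  CO2 offset = 31475.0 / 1000 = 31.475 tonnes

31.475


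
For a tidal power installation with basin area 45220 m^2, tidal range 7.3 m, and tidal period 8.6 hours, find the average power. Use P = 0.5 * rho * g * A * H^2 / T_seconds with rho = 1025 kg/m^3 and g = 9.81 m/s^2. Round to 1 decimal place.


Convert period to seconds: T = 8.6 * 3600 = 30960.0 s
H^2 = 7.3^2 = 53.29
P = 0.5 * rho * g * A * H^2 / T
P = 0.5 * 1025 * 9.81 * 45220 * 53.29 / 30960.0
P = 391325.5 W

391325.5


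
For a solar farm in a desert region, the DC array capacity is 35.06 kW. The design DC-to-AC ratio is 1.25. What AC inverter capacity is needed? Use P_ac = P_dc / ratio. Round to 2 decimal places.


The inverter AC capacity is determined by the DC/AC ratio.
Given: P_dc = 35.06 kW, DC/AC ratio = 1.25
P_ac = P_dc / ratio = 35.06 / 1.25
P_ac = 28.05 kW

28.05


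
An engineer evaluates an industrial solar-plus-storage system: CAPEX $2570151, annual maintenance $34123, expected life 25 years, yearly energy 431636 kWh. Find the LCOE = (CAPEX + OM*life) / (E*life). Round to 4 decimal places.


Total cost = CAPEX + OM * lifetime = 2570151 + 34123 * 25 = 2570151 + 853075 = 3423226
Total generation = annual * lifetime = 431636 * 25 = 10790900 kWh
LCOE = 3423226 / 10790900
LCOE = 0.3172 $/kWh

0.3172


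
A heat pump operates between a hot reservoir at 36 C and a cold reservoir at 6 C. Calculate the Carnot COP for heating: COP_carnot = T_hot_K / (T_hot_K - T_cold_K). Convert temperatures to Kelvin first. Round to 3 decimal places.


Convert to Kelvin:
  T_hot = 36 + 273.15 = 309.15 K
  T_cold = 6 + 273.15 = 279.15 K
Apply Carnot COP formula:
  COP = T_hot_K / (T_hot_K - T_cold_K) = 309.15 / 30.0
  COP = 10.305

10.305


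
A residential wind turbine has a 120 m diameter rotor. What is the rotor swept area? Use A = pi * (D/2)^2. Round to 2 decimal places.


Compute the rotor radius:
  r = D / 2 = 120 / 2 = 60.0 m
Calculate swept area:
  A = pi * r^2 = pi * 60.0^2
  A = 11309.73 m^2

11309.73


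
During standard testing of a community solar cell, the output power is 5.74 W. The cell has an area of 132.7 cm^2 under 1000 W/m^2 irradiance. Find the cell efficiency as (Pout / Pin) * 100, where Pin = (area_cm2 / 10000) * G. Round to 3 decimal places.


First compute the input power:
  Pin = area_cm2 / 10000 * G = 132.7 / 10000 * 1000 = 13.27 W
Then compute efficiency:
  Efficiency = (Pout / Pin) * 100 = (5.74 / 13.27) * 100
  Efficiency = 43.255%

43.255


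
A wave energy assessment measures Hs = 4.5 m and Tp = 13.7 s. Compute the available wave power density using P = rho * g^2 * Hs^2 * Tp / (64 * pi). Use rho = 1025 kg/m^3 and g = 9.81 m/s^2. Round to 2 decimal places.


Apply wave power formula:
  g^2 = 9.81^2 = 96.2361
  Hs^2 = 4.5^2 = 20.25
  Numerator = rho * g^2 * Hs^2 * Tp = 1025 * 96.2361 * 20.25 * 13.7 = 27365757.54
  Denominator = 64 * pi = 201.0619
  P = 27365757.54 / 201.0619 = 136106.11 W/m

136106.11


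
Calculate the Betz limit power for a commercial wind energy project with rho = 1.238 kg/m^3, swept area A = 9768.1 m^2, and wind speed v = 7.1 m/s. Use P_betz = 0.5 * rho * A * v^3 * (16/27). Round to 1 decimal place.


The Betz coefficient Cp_max = 16/27 = 0.5926
v^3 = 7.1^3 = 357.911
P_betz = 0.5 * rho * A * v^3 * Cp_max
P_betz = 0.5 * 1.238 * 9768.1 * 357.911 * 0.5926
P_betz = 1282425.1 W

1282425.1


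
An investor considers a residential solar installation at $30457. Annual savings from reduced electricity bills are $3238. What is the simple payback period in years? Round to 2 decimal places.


Simple payback period = initial cost / annual savings
Payback = 30457 / 3238
Payback = 9.41 years

9.41


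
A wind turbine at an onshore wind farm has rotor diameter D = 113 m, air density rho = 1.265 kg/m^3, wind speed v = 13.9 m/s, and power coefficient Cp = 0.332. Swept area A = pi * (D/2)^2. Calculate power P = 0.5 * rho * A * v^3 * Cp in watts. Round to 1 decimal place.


Step 1 -- Compute swept area:
  A = pi * (D/2)^2 = pi * (113/2)^2 = 10028.75 m^2
Step 2 -- Apply wind power equation:
  P = 0.5 * rho * A * v^3 * Cp
  v^3 = 13.9^3 = 2685.619
  P = 0.5 * 1.265 * 10028.75 * 2685.619 * 0.332
  P = 5655744.5 W

5655744.5


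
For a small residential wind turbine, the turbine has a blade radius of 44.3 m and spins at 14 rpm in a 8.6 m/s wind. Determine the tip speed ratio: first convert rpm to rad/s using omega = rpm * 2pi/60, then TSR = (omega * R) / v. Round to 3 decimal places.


Convert rotational speed to rad/s:
  omega = 14 * 2 * pi / 60 = 1.4661 rad/s
Compute tip speed:
  v_tip = omega * R = 1.4661 * 44.3 = 64.947 m/s
Tip speed ratio:
  TSR = v_tip / v_wind = 64.947 / 8.6 = 7.552

7.552


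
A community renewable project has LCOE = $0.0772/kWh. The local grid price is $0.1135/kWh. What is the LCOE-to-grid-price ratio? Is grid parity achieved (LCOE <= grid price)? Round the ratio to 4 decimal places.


Compare LCOE to grid price:
  LCOE = $0.0772/kWh, Grid price = $0.1135/kWh
  Ratio = LCOE / grid_price = 0.0772 / 0.1135 = 0.6802
  Grid parity achieved (ratio <= 1)? yes

0.6802


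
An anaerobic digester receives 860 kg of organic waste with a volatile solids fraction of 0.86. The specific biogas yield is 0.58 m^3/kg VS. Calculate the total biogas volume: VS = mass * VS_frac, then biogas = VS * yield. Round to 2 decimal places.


Compute volatile solids:
  VS = mass * VS_fraction = 860 * 0.86 = 739.6 kg
Calculate biogas volume:
  Biogas = VS * specific_yield = 739.6 * 0.58
  Biogas = 428.97 m^3

428.97


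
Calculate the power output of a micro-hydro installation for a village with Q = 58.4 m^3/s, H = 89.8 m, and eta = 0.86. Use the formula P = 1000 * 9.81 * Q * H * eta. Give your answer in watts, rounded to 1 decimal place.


Apply the hydropower formula P = rho * g * Q * H * eta
rho * g = 1000 * 9.81 = 9810.0
P = 9810.0 * 58.4 * 89.8 * 0.86
P = 44244230.1 W

44244230.1


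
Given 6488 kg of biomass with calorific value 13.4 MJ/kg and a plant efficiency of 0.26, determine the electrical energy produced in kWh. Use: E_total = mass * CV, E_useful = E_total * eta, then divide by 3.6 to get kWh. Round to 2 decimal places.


Total energy = mass * CV = 6488 * 13.4 = 86939.2 MJ
Useful energy = total * eta = 86939.2 * 0.26 = 22604.19 MJ
Convert to kWh: 22604.19 / 3.6
Useful energy = 6278.94 kWh

6278.94


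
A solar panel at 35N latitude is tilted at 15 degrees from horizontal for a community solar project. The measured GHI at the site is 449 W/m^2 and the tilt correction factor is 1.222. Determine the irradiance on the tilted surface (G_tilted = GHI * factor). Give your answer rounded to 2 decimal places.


Identify the given values:
  GHI = 449 W/m^2, tilt correction factor = 1.222
Apply the formula G_tilted = GHI * factor:
  G_tilted = 449 * 1.222
  G_tilted = 548.68 W/m^2

548.68


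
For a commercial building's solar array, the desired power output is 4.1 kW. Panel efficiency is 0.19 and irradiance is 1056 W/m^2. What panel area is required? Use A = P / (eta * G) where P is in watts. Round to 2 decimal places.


Convert target power to watts: P = 4.1 * 1000 = 4100.0 W
Compute denominator: eta * G = 0.19 * 1056 = 200.64
Required area A = P / (eta * G) = 4100.0 / 200.64
A = 20.43 m^2

20.43


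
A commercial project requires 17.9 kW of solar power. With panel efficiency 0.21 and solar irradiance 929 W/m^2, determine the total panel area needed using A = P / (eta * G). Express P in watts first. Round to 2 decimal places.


Convert target power to watts: P = 17.9 * 1000 = 17900.0 W
Compute denominator: eta * G = 0.21 * 929 = 195.09
Required area A = P / (eta * G) = 17900.0 / 195.09
A = 91.75 m^2

91.75


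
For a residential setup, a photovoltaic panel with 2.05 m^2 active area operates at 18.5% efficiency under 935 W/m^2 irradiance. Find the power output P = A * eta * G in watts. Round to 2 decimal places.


Use the solar power formula P = A * eta * G.
Given: A = 2.05 m^2, eta = 0.185, G = 935 W/m^2
P = 2.05 * 0.185 * 935
P = 354.60 W

354.60


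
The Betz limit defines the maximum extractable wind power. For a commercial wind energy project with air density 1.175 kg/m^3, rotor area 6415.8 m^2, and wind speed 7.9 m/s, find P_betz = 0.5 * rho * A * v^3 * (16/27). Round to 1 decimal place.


The Betz coefficient Cp_max = 16/27 = 0.5926
v^3 = 7.9^3 = 493.039
P_betz = 0.5 * rho * A * v^3 * Cp_max
P_betz = 0.5 * 1.175 * 6415.8 * 493.039 * 0.5926
P_betz = 1101276.0 W

1101276.0


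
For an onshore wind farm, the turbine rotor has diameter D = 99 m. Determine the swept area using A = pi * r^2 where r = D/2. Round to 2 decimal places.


Compute the rotor radius:
  r = D / 2 = 99 / 2 = 49.5 m
Calculate swept area:
  A = pi * r^2 = pi * 49.5^2
  A = 7697.69 m^2

7697.69


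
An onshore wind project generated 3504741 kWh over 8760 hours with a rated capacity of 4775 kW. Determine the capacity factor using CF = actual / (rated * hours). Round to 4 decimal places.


Capacity factor = actual output / maximum possible output
Maximum possible = rated * hours = 4775 * 8760 = 41829000 kWh
CF = 3504741 / 41829000
CF = 0.0838

0.0838


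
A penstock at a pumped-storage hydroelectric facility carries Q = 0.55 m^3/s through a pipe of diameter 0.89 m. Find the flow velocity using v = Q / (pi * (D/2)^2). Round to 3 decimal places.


Compute pipe cross-sectional area:
  A = pi * (D/2)^2 = pi * (0.89/2)^2 = 0.6221 m^2
Calculate velocity:
  v = Q / A = 0.55 / 0.6221
  v = 0.884 m/s

0.884


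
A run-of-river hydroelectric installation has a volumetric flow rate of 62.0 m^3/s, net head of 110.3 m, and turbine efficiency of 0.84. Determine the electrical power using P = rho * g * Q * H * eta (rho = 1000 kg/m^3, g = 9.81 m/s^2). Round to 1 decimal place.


Apply the hydropower formula P = rho * g * Q * H * eta
rho * g = 1000 * 9.81 = 9810.0
P = 9810.0 * 62.0 * 110.3 * 0.84
P = 56352799.4 W

56352799.4


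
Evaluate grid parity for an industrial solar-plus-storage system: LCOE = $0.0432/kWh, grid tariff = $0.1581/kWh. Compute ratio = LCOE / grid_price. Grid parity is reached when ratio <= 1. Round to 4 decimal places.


Compare LCOE to grid price:
  LCOE = $0.0432/kWh, Grid price = $0.1581/kWh
  Ratio = LCOE / grid_price = 0.0432 / 0.1581 = 0.2732
  Grid parity achieved (ratio <= 1)? yes

0.2732


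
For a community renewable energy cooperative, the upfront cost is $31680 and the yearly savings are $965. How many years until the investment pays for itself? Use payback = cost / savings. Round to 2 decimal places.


Simple payback period = initial cost / annual savings
Payback = 31680 / 965
Payback = 32.83 years

32.83


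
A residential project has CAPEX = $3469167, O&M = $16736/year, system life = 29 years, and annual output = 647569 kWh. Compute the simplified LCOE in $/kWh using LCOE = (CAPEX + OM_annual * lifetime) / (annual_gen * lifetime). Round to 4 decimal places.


Total cost = CAPEX + OM * lifetime = 3469167 + 16736 * 29 = 3469167 + 485344 = 3954511
Total generation = annual * lifetime = 647569 * 29 = 18779501 kWh
LCOE = 3954511 / 18779501
LCOE = 0.2106 $/kWh

0.2106


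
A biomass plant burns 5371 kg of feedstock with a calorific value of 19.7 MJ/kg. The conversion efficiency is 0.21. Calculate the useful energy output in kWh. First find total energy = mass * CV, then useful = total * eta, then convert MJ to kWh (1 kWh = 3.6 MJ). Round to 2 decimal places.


Total energy = mass * CV = 5371 * 19.7 = 105808.7 MJ
Useful energy = total * eta = 105808.7 * 0.21 = 22219.83 MJ
Convert to kWh: 22219.83 / 3.6
Useful energy = 6172.17 kWh

6172.17


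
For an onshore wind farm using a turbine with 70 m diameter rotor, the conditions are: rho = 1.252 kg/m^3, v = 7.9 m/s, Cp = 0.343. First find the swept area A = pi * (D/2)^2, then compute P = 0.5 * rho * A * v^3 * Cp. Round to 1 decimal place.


Step 1 -- Compute swept area:
  A = pi * (D/2)^2 = pi * (70/2)^2 = 3848.45 m^2
Step 2 -- Apply wind power equation:
  P = 0.5 * rho * A * v^3 * Cp
  v^3 = 7.9^3 = 493.039
  P = 0.5 * 1.252 * 3848.45 * 493.039 * 0.343
  P = 407413.8 W

407413.8


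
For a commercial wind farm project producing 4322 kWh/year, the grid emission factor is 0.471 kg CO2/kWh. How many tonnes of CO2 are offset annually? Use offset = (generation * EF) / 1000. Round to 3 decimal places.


CO2 offset in kg = generation * emission_factor
CO2 offset = 4322 * 0.471 = 2035.66 kg
Convert to tonnes:
  CO2 offset = 2035.66 / 1000 = 2.036 tonnes

2.036


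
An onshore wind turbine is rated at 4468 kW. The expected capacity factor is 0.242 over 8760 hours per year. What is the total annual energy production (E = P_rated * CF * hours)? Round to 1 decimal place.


Annual energy = rated_kW * capacity_factor * hours_per_year
Given: P_rated = 4468 kW, CF = 0.242, hours = 8760
E = 4468 * 0.242 * 8760
E = 9471802.6 kWh

9471802.6


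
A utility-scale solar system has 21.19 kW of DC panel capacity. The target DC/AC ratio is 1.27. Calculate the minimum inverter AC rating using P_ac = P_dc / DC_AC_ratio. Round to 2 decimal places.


The inverter AC capacity is determined by the DC/AC ratio.
Given: P_dc = 21.19 kW, DC/AC ratio = 1.27
P_ac = P_dc / ratio = 21.19 / 1.27
P_ac = 16.69 kW

16.69


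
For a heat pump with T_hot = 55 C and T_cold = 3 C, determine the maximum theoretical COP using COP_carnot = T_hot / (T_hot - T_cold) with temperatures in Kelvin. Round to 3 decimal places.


Convert to Kelvin:
  T_hot = 55 + 273.15 = 328.15 K
  T_cold = 3 + 273.15 = 276.15 K
Apply Carnot COP formula:
  COP = T_hot_K / (T_hot_K - T_cold_K) = 328.15 / 52.0
  COP = 6.311

6.311


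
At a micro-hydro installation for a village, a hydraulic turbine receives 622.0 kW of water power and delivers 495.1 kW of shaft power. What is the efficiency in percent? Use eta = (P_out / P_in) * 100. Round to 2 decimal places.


Turbine efficiency = (output power / input power) * 100
eta = (495.1 / 622.0) * 100
eta = 79.60%

79.60


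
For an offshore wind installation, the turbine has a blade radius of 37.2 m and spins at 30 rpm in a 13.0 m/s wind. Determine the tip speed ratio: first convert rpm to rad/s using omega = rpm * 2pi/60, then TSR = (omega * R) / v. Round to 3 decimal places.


Convert rotational speed to rad/s:
  omega = 30 * 2 * pi / 60 = 3.1416 rad/s
Compute tip speed:
  v_tip = omega * R = 3.1416 * 37.2 = 116.867 m/s
Tip speed ratio:
  TSR = v_tip / v_wind = 116.867 / 13.0 = 8.990

8.990


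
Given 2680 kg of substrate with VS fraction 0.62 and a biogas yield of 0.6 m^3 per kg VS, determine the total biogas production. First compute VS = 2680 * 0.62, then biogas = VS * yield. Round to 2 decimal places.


Compute volatile solids:
  VS = mass * VS_fraction = 2680 * 0.62 = 1661.6 kg
Calculate biogas volume:
  Biogas = VS * specific_yield = 1661.6 * 0.6
  Biogas = 996.96 m^3

996.96


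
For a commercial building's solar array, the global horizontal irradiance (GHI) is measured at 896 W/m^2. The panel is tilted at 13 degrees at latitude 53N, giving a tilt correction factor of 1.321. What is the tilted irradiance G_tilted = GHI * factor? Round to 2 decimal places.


Identify the given values:
  GHI = 896 W/m^2, tilt correction factor = 1.321
Apply the formula G_tilted = GHI * factor:
  G_tilted = 896 * 1.321
  G_tilted = 1183.62 W/m^2

1183.62


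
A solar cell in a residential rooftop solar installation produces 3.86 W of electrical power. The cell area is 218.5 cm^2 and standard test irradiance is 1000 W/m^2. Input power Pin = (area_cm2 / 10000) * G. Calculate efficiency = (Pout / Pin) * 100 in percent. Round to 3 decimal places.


First compute the input power:
  Pin = area_cm2 / 10000 * G = 218.5 / 10000 * 1000 = 21.85 W
Then compute efficiency:
  Efficiency = (Pout / Pin) * 100 = (3.86 / 21.85) * 100
  Efficiency = 17.666%

17.666


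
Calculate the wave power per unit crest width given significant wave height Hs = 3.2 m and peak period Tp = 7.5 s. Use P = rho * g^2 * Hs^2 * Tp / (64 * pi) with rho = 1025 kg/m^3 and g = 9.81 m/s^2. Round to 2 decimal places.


Apply wave power formula:
  g^2 = 9.81^2 = 96.2361
  Hs^2 = 3.2^2 = 10.24
  Numerator = rho * g^2 * Hs^2 * Tp = 1025 * 96.2361 * 10.24 * 7.5 = 7575705.79
  Denominator = 64 * pi = 201.0619
  P = 7575705.79 / 201.0619 = 37678.47 W/m

37678.47


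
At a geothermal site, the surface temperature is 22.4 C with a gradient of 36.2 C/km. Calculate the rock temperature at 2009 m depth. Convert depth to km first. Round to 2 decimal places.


Convert depth to km: 2009 / 1000 = 2.009 km
Temperature increase = gradient * depth_km = 36.2 * 2.009 = 72.73 C
Temperature at depth = T_surface + delta_T = 22.4 + 72.73
T = 95.13 C

95.13


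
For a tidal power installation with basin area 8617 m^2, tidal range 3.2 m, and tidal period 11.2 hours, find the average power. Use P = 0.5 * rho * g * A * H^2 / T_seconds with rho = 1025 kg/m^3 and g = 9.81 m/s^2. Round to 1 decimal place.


Convert period to seconds: T = 11.2 * 3600 = 40320.0 s
H^2 = 3.2^2 = 10.24
P = 0.5 * rho * g * A * H^2 / T
P = 0.5 * 1025 * 9.81 * 8617 * 10.24 / 40320.0
P = 11002.7 W

11002.7


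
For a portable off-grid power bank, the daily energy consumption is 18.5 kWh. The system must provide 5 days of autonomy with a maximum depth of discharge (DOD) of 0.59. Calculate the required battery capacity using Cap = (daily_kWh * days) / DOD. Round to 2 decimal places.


Total energy needed = daily * days = 18.5 * 5 = 92.5 kWh
Account for depth of discharge:
  Cap = total_energy / DOD = 92.5 / 0.59
  Cap = 156.78 kWh

156.78


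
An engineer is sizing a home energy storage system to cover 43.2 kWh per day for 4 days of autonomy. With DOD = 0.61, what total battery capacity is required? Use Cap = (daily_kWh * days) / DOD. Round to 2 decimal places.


Total energy needed = daily * days = 43.2 * 4 = 172.8 kWh
Account for depth of discharge:
  Cap = total_energy / DOD = 172.8 / 0.61
  Cap = 283.28 kWh

283.28


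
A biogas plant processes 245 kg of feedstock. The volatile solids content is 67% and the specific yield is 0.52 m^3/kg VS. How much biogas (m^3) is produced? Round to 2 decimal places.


Compute volatile solids:
  VS = mass * VS_fraction = 245 * 0.67 = 164.15 kg
Calculate biogas volume:
  Biogas = VS * specific_yield = 164.15 * 0.52
  Biogas = 85.36 m^3

85.36


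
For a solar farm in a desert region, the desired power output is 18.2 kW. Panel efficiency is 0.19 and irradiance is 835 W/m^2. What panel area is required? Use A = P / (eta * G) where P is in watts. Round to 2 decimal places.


Convert target power to watts: P = 18.2 * 1000 = 18200.0 W
Compute denominator: eta * G = 0.19 * 835 = 158.65
Required area A = P / (eta * G) = 18200.0 / 158.65
A = 114.72 m^2

114.72


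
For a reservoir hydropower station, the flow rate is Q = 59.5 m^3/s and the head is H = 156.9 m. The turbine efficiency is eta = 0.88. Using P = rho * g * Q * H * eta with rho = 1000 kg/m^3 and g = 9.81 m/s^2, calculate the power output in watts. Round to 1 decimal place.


Apply the hydropower formula P = rho * g * Q * H * eta
rho * g = 1000 * 9.81 = 9810.0
P = 9810.0 * 59.5 * 156.9 * 0.88
P = 80591936.0 W

80591936.0


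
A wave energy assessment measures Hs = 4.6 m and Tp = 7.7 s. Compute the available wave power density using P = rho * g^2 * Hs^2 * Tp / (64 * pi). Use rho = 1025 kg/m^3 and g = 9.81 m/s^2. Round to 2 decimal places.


Apply wave power formula:
  g^2 = 9.81^2 = 96.2361
  Hs^2 = 4.6^2 = 21.16
  Numerator = rho * g^2 * Hs^2 * Tp = 1025 * 96.2361 * 21.16 * 7.7 = 16071938.75
  Denominator = 64 * pi = 201.0619
  P = 16071938.75 / 201.0619 = 79935.27 W/m

79935.27


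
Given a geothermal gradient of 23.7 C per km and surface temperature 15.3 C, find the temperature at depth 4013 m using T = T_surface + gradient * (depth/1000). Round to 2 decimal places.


Convert depth to km: 4013 / 1000 = 4.013 km
Temperature increase = gradient * depth_km = 23.7 * 4.013 = 95.11 C
Temperature at depth = T_surface + delta_T = 15.3 + 95.11
T = 110.41 C

110.41


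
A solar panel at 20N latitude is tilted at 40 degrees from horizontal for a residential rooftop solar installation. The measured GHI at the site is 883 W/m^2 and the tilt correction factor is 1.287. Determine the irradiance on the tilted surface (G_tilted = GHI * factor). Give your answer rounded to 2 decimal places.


Identify the given values:
  GHI = 883 W/m^2, tilt correction factor = 1.287
Apply the formula G_tilted = GHI * factor:
  G_tilted = 883 * 1.287
  G_tilted = 1136.42 W/m^2

1136.42


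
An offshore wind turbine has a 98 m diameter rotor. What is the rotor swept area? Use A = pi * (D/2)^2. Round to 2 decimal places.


Compute the rotor radius:
  r = D / 2 = 98 / 2 = 49.0 m
Calculate swept area:
  A = pi * r^2 = pi * 49.0^2
  A = 7542.96 m^2

7542.96


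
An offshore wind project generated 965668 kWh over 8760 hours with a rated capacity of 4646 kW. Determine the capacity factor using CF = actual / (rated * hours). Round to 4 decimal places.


Capacity factor = actual output / maximum possible output
Maximum possible = rated * hours = 4646 * 8760 = 40698960 kWh
CF = 965668 / 40698960
CF = 0.0237

0.0237


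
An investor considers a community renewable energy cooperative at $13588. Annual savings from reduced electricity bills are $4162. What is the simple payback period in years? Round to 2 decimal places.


Simple payback period = initial cost / annual savings
Payback = 13588 / 4162
Payback = 3.26 years

3.26


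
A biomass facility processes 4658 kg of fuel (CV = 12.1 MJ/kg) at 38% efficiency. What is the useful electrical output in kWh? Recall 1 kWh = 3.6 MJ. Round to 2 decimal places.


Total energy = mass * CV = 4658 * 12.1 = 56361.8 MJ
Useful energy = total * eta = 56361.8 * 0.38 = 21417.48 MJ
Convert to kWh: 21417.48 / 3.6
Useful energy = 5949.30 kWh

5949.30


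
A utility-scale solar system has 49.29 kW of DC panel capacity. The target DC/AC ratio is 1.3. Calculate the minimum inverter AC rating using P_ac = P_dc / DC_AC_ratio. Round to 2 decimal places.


The inverter AC capacity is determined by the DC/AC ratio.
Given: P_dc = 49.29 kW, DC/AC ratio = 1.3
P_ac = P_dc / ratio = 49.29 / 1.3
P_ac = 37.92 kW

37.92


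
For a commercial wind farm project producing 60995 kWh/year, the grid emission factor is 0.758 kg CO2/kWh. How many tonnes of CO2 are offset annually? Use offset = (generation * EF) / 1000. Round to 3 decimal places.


CO2 offset in kg = generation * emission_factor
CO2 offset = 60995 * 0.758 = 46234.21 kg
Convert to tonnes:
  CO2 offset = 46234.21 / 1000 = 46.234 tonnes

46.234


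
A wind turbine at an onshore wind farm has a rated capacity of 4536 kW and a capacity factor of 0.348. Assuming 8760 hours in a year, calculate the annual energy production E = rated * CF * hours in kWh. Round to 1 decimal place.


Annual energy = rated_kW * capacity_factor * hours_per_year
Given: P_rated = 4536 kW, CF = 0.348, hours = 8760
E = 4536 * 0.348 * 8760
E = 13827905.3 kWh

13827905.3


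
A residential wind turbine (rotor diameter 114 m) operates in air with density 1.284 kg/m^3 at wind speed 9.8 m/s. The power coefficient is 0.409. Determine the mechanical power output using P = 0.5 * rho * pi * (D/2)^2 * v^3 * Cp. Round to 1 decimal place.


Step 1 -- Compute swept area:
  A = pi * (D/2)^2 = pi * (114/2)^2 = 10207.03 m^2
Step 2 -- Apply wind power equation:
  P = 0.5 * rho * A * v^3 * Cp
  v^3 = 9.8^3 = 941.192
  P = 0.5 * 1.284 * 10207.03 * 941.192 * 0.409
  P = 2522528.9 W

2522528.9


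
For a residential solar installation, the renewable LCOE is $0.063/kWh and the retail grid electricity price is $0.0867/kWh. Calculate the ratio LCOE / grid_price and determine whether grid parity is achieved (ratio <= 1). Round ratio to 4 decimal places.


Compare LCOE to grid price:
  LCOE = $0.063/kWh, Grid price = $0.0867/kWh
  Ratio = LCOE / grid_price = 0.063 / 0.0867 = 0.7266
  Grid parity achieved (ratio <= 1)? yes

0.7266


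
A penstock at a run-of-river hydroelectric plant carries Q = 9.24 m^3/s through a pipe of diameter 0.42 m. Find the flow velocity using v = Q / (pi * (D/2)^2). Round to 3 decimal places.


Compute pipe cross-sectional area:
  A = pi * (D/2)^2 = pi * (0.42/2)^2 = 0.1385 m^2
Calculate velocity:
  v = Q / A = 9.24 / 0.1385
  v = 66.693 m/s

66.693


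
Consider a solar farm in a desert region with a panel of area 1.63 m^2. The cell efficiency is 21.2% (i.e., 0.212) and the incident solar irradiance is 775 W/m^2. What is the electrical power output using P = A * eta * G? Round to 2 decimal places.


Use the solar power formula P = A * eta * G.
Given: A = 1.63 m^2, eta = 0.212, G = 775 W/m^2
P = 1.63 * 0.212 * 775
P = 267.81 W

267.81


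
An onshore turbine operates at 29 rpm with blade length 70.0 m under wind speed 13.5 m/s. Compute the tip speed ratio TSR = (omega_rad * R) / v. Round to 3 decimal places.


Convert rotational speed to rad/s:
  omega = 29 * 2 * pi / 60 = 3.0369 rad/s
Compute tip speed:
  v_tip = omega * R = 3.0369 * 70.0 = 212.581 m/s
Tip speed ratio:
  TSR = v_tip / v_wind = 212.581 / 13.5 = 15.747

15.747
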